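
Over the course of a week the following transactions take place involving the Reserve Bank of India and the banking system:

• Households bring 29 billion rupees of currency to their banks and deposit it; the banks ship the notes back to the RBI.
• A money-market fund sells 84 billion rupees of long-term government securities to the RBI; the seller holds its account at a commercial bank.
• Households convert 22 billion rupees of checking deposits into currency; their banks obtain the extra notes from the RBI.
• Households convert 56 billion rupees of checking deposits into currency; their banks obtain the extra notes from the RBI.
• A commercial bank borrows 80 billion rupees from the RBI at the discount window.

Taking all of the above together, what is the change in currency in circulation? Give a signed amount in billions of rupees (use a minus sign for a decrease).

+49 billion

RBI balance sheet:
  Assets:      Securities +84B, Loans to banks +80B
  Liabilities: Bank reserves +115B, Currency in circulation +49B
So the change in currency in circulation is +49 billion.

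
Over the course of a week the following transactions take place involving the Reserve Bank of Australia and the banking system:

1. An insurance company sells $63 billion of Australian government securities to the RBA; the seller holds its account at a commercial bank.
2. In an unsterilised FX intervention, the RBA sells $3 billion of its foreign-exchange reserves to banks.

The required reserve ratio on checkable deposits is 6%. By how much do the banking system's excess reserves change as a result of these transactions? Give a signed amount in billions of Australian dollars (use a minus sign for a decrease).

+$56.22 billion

Asset purchase (from non-banks) $63 billion: reserves +$63B, deposits +$63B.
FX sale $3 billion: reserves −$3B, deposits 0.
Totals: Δreserves = +$60B, Δdeposits = +$63B.
Δrequired reserves = 6% × +$63B = +$3.78B.
Δexcess reserves = Δreserves − Δrequired = +$60B − (+$3.78B) = +$56.22 billion.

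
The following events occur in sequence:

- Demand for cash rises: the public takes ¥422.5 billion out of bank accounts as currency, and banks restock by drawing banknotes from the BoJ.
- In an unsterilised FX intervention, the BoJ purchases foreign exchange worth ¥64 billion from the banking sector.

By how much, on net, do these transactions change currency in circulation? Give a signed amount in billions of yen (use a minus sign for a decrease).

+¥422.5 billion

BoJ balance sheet:
  Assets:      Foreign assets +¥64B
  Liabilities: Bank reserves −¥358.5B, Currency in circulation +¥422.5B
So the change in currency in circulation is +¥422.5 billion.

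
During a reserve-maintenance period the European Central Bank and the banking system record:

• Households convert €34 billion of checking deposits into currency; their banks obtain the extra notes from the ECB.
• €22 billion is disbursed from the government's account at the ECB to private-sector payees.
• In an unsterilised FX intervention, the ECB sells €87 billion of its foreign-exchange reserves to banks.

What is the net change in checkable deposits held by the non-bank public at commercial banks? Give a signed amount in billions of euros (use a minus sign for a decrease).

-€12 billion

ECB balance sheet:
  Assets:      Foreign assets −€87B
  Liabilities: Bank reserves −€99B, Currency in circulation +€34B, Government deposits −€22B
Commercial banking system:
  Assets:      Reserves at CB −€99B, Foreign assets +€87B
  Liabilities: Checkable deposits −€12B
So the change in checkable deposits held by the non-bank public at commercial banks is -€12 billion.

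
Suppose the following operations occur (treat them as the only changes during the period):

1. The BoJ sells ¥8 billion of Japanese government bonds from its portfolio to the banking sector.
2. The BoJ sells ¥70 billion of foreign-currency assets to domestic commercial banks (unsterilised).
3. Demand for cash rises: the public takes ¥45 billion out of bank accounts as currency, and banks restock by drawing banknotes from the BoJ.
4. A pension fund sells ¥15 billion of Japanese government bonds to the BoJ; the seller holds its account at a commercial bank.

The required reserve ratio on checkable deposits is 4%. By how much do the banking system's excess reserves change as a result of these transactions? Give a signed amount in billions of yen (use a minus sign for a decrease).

-¥106.8 billion

OMO sale (to banks) ¥8 billion: reserves −¥8B, deposits 0.
FX sale ¥70 billion: reserves −¥70B, deposits 0.
Currency withdrawal ¥45 billion: reserves −¥45B, deposits −¥45B.
Asset purchase (from non-banks) ¥15 billion: reserves +¥15B, deposits +¥15B.
Totals: Δreserves = −¥108B, Δdeposits = −¥30B.
Δrequired reserves = 4% × −¥30B = −¥1.2B.
Δexcess reserves = Δreserves − Δrequired = −¥108B − (−¥1.2B) = -¥106.8 billion.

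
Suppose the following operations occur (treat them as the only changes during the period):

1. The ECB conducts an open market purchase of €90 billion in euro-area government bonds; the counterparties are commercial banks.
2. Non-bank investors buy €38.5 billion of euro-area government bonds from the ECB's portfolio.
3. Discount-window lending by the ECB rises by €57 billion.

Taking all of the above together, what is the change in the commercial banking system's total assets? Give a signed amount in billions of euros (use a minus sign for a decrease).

ECB balance sheet:
  Assets:      Securities +€51.5B, Loans to banks +€57B
  Liabilities: Bank reserves +€108.5B
Commercial banking system:
  Assets:      Reserves at CB +€108.5B, Securities −€90B
  Liabilities: Checkable deposits −€38.5B, Borrowings from CB +€57B
Change in total bank assets = +€18.5 billion.

+€18.5 billion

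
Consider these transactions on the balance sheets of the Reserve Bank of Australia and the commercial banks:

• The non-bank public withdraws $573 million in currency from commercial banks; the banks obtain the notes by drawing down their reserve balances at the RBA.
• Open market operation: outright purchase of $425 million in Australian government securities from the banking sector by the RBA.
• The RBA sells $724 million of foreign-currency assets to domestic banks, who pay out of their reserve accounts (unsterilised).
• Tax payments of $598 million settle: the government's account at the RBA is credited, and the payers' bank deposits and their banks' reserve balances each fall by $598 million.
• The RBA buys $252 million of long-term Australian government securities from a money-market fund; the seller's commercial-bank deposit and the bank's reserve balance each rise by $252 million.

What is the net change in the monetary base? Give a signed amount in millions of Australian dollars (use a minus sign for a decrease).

RBA balance sheet:
  Assets:      Securities +$677M, Foreign assets −$724M
  Liabilities: Bank reserves −$1218M, Currency in circulation +$573M, Government deposits +$598M
Commercial banking system:
  Assets:      Reserves at CB −$1218M, Securities −$425M, Foreign assets +$724M
  Liabilities: Checkable deposits −$919M
Monetary base = currency + reserves: +$573M + (−$1218M) = -$645 million.

-$645 million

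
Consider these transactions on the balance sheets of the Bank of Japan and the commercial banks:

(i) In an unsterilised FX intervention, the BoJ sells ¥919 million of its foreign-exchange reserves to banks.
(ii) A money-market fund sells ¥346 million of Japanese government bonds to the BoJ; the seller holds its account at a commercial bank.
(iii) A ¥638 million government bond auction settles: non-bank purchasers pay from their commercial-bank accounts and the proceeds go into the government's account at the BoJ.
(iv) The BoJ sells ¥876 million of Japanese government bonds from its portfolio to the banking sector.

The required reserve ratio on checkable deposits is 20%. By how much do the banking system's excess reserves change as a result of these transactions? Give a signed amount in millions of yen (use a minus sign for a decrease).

-¥2028.6 million

FX sale ¥919 million: reserves −¥919M, deposits 0.
Asset purchase (from non-banks) ¥346 million: reserves +¥346M, deposits +¥346M.
Government account inflow ¥638 million: reserves −¥638M, deposits −¥638M.
OMO sale (to banks) ¥876 million: reserves −¥876M, deposits 0.
Totals: Δreserves = −¥2087M, Δdeposits = −¥292M.
Δrequired reserves = 20% × −¥292M = −¥58.4M.
Δexcess reserves = Δreserves − Δrequired = −¥2087M − (−¥58.4M) = -¥2028.6 million.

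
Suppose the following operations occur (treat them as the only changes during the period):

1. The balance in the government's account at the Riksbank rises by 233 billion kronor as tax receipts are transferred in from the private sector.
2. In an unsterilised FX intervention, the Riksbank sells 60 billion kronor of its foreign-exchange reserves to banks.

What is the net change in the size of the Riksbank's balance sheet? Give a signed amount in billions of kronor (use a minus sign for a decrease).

-60 billion

Government account inflow 233 billion kronor: only the composition of liabilities changes → 0.
FX sale 60 billion kronor: a Riksbank asset is shed → −60B.
Net: 0 − 60 = -60 billion.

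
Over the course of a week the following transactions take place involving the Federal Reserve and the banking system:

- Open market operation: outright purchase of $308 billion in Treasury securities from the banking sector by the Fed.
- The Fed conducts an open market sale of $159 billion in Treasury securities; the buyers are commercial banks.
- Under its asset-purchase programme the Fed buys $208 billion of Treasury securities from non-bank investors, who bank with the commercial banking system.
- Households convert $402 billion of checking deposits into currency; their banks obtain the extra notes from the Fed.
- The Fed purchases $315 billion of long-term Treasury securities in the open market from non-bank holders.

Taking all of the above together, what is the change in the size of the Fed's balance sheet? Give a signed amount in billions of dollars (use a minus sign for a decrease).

OMO purchase (from banks) $308 billion: a Fed asset is acquired → +$308B.
OMO sale (to banks) $159 billion: a Fed asset is shed → −$159B.
Asset purchase (from non-banks) $208 billion: a Fed asset is acquired → +$208B.
Currency withdrawal $402 billion: only the composition of liabilities changes → 0.
Asset purchase (from non-banks) $315 billion: a Fed asset is acquired → +$315B.
Net: 308 − 159 + 208 + 0 + 315 = +$672 billion.

+$672 billion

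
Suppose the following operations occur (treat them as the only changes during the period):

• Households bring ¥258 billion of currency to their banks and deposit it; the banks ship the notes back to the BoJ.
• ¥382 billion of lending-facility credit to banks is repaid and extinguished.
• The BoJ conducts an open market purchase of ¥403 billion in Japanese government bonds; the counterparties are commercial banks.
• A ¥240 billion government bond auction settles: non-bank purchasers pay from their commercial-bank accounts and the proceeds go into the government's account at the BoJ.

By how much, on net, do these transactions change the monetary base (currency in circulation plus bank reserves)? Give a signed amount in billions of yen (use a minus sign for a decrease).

BoJ balance sheet:
  Assets:      Securities +¥403B, Loans to banks −¥382B
  Liabilities: Bank reserves +¥39B, Currency in circulation −¥258B, Government deposits +¥240B
Monetary base = currency + reserves: −¥258B + (+¥39B) = -¥219 billion.

-¥219 billion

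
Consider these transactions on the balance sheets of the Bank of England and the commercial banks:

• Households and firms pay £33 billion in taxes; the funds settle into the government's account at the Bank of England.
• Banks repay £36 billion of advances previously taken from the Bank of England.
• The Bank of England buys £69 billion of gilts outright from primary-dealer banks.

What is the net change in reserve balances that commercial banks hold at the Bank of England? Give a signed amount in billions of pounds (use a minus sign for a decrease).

£0 (no change)

Government account inflow £33 billion: funds move from bank reserves into the government account → −£33B.
Discount-window repayment £36 billion: repayment is debited from reserves → −£36B.
OMO purchase (from banks) £69 billion: the Bank of England pays by crediting reserve accounts → +£69B.
Net: −33 − 36 + 69 = £0 (no change).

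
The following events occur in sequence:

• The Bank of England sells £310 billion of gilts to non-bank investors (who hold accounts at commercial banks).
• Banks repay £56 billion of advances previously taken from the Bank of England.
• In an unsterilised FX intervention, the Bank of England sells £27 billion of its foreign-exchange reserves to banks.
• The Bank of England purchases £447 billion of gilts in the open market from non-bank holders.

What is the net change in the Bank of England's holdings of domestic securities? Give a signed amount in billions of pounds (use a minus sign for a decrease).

Bank of England balance sheet:
  Assets:      Securities +£137B, Loans to banks −£56B, Foreign assets −£27B
  Liabilities: Bank reserves +£54B
Commercial banking system:
  Assets:      Reserves at CB +£54B, Foreign assets +£27B
  Liabilities: Checkable deposits +£137B, Borrowings from CB −£56B
So the change in the Bank of England's holdings of domestic securities is +£137 billion.

+£137 billion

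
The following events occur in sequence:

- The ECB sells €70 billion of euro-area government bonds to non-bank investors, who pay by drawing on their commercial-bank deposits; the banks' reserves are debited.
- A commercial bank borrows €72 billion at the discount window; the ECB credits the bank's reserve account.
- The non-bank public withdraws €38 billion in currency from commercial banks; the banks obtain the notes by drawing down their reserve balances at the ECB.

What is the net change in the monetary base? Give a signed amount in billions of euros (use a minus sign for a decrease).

+€2 billion

ECB balance sheet:
  Assets:      Securities −€70B, Loans to banks +€72B
  Liabilities: Bank reserves −€36B, Currency in circulation +€38B
Commercial banking system:
  Assets:      Reserves at CB −€36B
  Liabilities: Checkable deposits −€108B, Borrowings from CB +€72B
Monetary base = currency + reserves: +€38B + (−€36B) = +€2 billion.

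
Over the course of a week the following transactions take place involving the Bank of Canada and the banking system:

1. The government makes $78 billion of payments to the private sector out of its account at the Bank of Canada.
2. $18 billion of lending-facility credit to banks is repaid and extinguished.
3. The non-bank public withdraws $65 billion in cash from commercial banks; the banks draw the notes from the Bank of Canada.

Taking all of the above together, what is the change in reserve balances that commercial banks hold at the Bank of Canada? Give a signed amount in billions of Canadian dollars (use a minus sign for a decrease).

-$5 billion

Bank of Canada balance sheet:
  Assets:      Loans to banks −$18B
  Liabilities: Bank reserves −$5B, Currency in circulation +$65B, Government deposits −$78B
Commercial banking system:
  Assets:      Reserves at CB −$5B
  Liabilities: Checkable deposits +$13B, Borrowings from CB −$18B
So the change in reserve balances that commercial banks hold at the Bank of Canada is -$5 billion.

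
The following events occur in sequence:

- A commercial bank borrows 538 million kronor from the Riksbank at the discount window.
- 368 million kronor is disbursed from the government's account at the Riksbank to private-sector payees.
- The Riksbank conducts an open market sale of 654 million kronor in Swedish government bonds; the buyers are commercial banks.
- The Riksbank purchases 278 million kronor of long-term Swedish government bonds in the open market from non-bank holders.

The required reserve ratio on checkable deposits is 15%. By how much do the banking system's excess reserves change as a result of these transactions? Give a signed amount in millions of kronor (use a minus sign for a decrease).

Discount-window loan 538 million kronor: reserves +538M, deposits 0.
Government spending 368 million kronor: reserves +368M, deposits +368M.
OMO sale (to banks) 654 million kronor: reserves −654M, deposits 0.
Asset purchase (from non-banks) 278 million kronor: reserves +278M, deposits +278M.
Totals: Δreserves = +530M, Δdeposits = +646M.
Δrequired reserves = 15% × +646M = +96.9M.
Δexcess reserves = Δreserves − Δrequired = +530M − (+96.9M) = +433.1 million.

+433.1 million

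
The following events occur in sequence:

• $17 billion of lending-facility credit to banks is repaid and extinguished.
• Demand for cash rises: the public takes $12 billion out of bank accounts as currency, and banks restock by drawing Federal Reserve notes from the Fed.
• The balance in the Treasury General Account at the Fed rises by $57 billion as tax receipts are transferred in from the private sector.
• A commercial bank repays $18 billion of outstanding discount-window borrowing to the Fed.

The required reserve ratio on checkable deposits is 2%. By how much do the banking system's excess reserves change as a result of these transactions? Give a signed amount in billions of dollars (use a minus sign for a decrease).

-$102.62 billion

Discount-window repayment $17 billion: reserves −$17B, deposits 0.
Currency withdrawal $12 billion: reserves −$12B, deposits −$12B.
Government account inflow $57 billion: reserves −$57B, deposits −$57B.
Discount-window repayment $18 billion: reserves −$18B, deposits 0.
Totals: Δreserves = −$104B, Δdeposits = −$69B.
Δrequired reserves = 2% × −$69B = −$1.38B.
Δexcess reserves = Δreserves − Δrequired = −$104B − (−$1.38B) = -$102.62 billion.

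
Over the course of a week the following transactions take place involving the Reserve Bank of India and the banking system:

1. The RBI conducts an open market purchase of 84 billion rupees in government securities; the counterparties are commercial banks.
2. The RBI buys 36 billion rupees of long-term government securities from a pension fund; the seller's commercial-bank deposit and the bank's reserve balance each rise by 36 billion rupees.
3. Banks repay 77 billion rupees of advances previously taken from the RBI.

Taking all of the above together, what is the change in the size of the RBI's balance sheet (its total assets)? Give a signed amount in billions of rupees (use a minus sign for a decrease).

RBI balance sheet:
  Assets:      Securities +120B, Loans to banks −77B
  Liabilities: Bank reserves +43B
Commercial banking system:
  Assets:      Reserves at CB +43B, Securities −84B
  Liabilities: Checkable deposits +36B, Borrowings from CB −77B
Change in total RBI assets = +43 billion.

+43 billion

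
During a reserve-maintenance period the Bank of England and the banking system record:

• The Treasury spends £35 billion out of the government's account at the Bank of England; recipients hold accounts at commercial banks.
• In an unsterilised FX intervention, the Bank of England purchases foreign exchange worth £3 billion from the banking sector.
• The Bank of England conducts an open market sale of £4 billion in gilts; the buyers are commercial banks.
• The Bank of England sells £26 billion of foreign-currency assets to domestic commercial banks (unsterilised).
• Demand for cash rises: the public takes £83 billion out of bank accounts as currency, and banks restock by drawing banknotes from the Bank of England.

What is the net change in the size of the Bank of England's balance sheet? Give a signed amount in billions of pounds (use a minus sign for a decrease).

-£27 billion

Government spending £35 billion: only the composition of liabilities changes → 0.
FX purchase £3 billion: a Bank of England asset is acquired → +£3B.
OMO sale (to banks) £4 billion: a Bank of England asset is shed → −£4B.
FX sale £26 billion: a Bank of England asset is shed → −£26B.
Currency withdrawal £83 billion: only the composition of liabilities changes → 0.
Net: 0 + 3 − 4 − 26 + 0 = -£27 billion.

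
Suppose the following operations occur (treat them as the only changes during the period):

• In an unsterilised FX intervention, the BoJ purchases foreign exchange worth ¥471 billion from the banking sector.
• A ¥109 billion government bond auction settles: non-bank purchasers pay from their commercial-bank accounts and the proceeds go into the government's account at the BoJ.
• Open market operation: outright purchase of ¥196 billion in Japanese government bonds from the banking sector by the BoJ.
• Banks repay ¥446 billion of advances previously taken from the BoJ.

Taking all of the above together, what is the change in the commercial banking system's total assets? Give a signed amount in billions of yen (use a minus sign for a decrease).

-¥555 billion

FX purchase ¥471 billion: just an asset swap on bank balance sheets → 0.
Government account inflow ¥109 billion: bank balance sheets shrink → −¥109B.
OMO purchase (from banks) ¥196 billion: just an asset swap on bank balance sheets → 0.
Discount-window repayment ¥446 billion: bank balance sheets shrink → −¥446B.
Net: 0 − 109 + 0 − 446 = -¥555 billion.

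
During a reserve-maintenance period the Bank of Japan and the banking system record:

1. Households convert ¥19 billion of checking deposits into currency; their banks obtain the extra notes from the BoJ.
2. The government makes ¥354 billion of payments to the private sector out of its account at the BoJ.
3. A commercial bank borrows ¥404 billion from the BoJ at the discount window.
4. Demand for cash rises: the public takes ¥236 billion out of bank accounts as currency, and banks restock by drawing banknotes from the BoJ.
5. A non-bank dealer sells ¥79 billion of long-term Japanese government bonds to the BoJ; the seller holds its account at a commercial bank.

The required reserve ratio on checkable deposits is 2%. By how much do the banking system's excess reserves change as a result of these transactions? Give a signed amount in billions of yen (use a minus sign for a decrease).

+¥578.44 billion

Currency withdrawal ¥19 billion: reserves −¥19B, deposits −¥19B.
Government spending ¥354 billion: reserves +¥354B, deposits +¥354B.
Discount-window loan ¥404 billion: reserves +¥404B, deposits 0.
Currency withdrawal ¥236 billion: reserves −¥236B, deposits −¥236B.
Asset purchase (from non-banks) ¥79 billion: reserves +¥79B, deposits +¥79B.
Totals: Δreserves = +¥582B, Δdeposits = +¥178B.
Δrequired reserves = 2% × +¥178B = +¥3.56B.
Δexcess reserves = Δreserves − Δrequired = +¥582B − (+¥3.56B) = +¥578.44 billion.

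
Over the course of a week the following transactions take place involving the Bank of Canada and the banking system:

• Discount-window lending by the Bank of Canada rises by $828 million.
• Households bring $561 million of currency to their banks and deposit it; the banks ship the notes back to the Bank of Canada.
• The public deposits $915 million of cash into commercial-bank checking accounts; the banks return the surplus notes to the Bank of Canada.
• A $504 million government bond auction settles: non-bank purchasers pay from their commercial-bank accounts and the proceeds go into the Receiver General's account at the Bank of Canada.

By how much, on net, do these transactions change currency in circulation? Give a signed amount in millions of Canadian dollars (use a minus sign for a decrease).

Discount-window loan $828 million: no currency enters or leaves circulation → 0.
Currency deposit $561 million: notes return to the central bank → −$561M.
Currency deposit $915 million: notes return to the central bank → −$915M.
Government account inflow $504 million: no currency enters or leaves circulation → 0.
Net: 0 − 561 − 915 + 0 = -$1476 million.

-$1476 million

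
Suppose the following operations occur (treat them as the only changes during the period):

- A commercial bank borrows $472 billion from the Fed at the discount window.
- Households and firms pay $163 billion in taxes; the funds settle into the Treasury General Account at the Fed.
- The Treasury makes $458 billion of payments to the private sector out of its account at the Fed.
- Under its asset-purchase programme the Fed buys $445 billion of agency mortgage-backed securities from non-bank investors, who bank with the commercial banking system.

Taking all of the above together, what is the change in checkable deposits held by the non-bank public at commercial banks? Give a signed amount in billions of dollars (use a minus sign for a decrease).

+$740 billion

Discount-window loan $472 billion: the counterparty is a bank, so public deposits are unchanged → 0.
Government account inflow $163 billion: non-bank counterparties' bank balances fall → −$163B.
Government spending $458 billion: non-bank counterparties' bank balances rise → +$458B.
Asset purchase (from non-banks) $445 billion: non-bank counterparties' bank balances rise → +$445B.
Net: 0 − 163 + 458 + 445 = +$740 billion.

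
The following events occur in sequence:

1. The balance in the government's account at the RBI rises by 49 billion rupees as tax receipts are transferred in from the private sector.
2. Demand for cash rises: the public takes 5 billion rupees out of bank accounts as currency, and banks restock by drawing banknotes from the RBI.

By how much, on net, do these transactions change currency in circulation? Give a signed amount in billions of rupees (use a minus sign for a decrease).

+5 billion

Government account inflow 49 billion rupees: no currency enters or leaves circulation → 0.
Currency withdrawal 5 billion rupees: notes leave the central bank → +5B.
Net: 0 + 5 = +5 billion.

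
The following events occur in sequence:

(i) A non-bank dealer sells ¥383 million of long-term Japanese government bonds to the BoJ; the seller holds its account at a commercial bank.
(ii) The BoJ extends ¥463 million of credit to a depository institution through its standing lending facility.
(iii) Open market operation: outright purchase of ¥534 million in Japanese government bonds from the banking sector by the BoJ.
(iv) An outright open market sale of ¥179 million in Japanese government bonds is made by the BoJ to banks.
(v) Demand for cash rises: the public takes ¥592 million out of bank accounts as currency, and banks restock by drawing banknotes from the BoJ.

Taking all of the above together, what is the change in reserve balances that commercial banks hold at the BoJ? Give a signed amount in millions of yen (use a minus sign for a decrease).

BoJ balance sheet:
  Assets:      Securities +¥738M, Loans to banks +¥463M
  Liabilities: Bank reserves +¥609M, Currency in circulation +¥592M
So the change in reserve balances that commercial banks hold at the BoJ is +¥609 million.

+¥609 million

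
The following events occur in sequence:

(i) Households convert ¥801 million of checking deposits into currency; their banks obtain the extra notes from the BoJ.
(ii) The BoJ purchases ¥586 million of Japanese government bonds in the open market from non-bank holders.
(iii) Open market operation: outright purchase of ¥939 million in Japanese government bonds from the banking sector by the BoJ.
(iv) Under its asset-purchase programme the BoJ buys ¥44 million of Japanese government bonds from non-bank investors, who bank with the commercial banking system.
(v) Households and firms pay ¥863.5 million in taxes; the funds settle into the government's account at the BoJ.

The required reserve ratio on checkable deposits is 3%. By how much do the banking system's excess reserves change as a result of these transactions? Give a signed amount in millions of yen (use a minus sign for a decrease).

-¥64.465 million

Currency withdrawal ¥801 million: reserves −¥801M, deposits −¥801M.
Asset purchase (from non-banks) ¥586 million: reserves +¥586M, deposits +¥586M.
OMO purchase (from banks) ¥939 million: reserves +¥939M, deposits 0.
Asset purchase (from non-banks) ¥44 million: reserves +¥44M, deposits +¥44M.
Government account inflow ¥863.5 million: reserves −¥863.5M, deposits −¥863.5M.
Totals: Δreserves = −¥95.5M, Δdeposits = −¥1034.5M.
Δrequired reserves = 3% × −¥1034.5M = −¥31.035M.
Δexcess reserves = Δreserves − Δrequired = −¥95.5M − (−¥31.035M) = -¥64.465 million.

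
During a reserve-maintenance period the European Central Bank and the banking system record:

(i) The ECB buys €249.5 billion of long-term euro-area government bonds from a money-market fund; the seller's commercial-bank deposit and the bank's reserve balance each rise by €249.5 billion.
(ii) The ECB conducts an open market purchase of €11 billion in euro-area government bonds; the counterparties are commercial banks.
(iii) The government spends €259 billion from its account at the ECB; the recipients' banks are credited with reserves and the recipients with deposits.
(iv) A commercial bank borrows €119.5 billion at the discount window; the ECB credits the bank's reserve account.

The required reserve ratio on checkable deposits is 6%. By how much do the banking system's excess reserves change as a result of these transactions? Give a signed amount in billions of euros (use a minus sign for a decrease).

Asset purchase (from non-banks) €249.5 billion: reserves +€249.5B, deposits +€249.5B.
OMO purchase (from banks) €11 billion: reserves +€11B, deposits 0.
Government spending €259 billion: reserves +€259B, deposits +€259B.
Discount-window loan €119.5 billion: reserves +€119.5B, deposits 0.
Totals: Δreserves = +€639B, Δdeposits = +€508.5B.
Δrequired reserves = 6% × +€508.5B = +€30.51B.
Δexcess reserves = Δreserves − Δrequired = +€639B − (+€30.51B) = +€608.49 billion.

+€608.49 billion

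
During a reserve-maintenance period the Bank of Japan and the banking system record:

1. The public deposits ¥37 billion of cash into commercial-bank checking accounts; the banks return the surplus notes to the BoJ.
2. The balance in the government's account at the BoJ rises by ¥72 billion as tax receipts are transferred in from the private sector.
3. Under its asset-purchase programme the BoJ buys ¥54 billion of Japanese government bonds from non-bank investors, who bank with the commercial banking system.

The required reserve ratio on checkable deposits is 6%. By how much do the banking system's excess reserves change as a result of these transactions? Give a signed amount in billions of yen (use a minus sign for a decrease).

Currency deposit ¥37 billion: reserves +¥37B, deposits +¥37B.
Government account inflow ¥72 billion: reserves −¥72B, deposits −¥72B.
Asset purchase (from non-banks) ¥54 billion: reserves +¥54B, deposits +¥54B.
Totals: Δreserves = +¥19B, Δdeposits = +¥19B.
Δrequired reserves = 6% × +¥19B = +¥1.14B.
Δexcess reserves = Δreserves − Δrequired = +¥19B − (+¥1.14B) = +¥17.86 billion.

+¥17.86 billion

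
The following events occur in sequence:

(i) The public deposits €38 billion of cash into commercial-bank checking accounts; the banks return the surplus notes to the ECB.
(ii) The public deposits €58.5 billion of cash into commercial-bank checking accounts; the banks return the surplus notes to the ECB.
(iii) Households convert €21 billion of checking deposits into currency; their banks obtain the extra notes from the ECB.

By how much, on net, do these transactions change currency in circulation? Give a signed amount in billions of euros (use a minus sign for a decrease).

-€75.5 billion

ECB balance sheet:
  Assets:      no change
  Liabilities: Bank reserves +€75.5B, Currency in circulation −€75.5B
So the change in currency in circulation is -€75.5 billion.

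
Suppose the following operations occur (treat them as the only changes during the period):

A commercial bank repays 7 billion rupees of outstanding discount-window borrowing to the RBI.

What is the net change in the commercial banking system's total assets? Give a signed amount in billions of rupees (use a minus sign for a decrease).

Discount-window repayment 7 billion rupees: bank balance sheets shrink → −7B.

-7 billion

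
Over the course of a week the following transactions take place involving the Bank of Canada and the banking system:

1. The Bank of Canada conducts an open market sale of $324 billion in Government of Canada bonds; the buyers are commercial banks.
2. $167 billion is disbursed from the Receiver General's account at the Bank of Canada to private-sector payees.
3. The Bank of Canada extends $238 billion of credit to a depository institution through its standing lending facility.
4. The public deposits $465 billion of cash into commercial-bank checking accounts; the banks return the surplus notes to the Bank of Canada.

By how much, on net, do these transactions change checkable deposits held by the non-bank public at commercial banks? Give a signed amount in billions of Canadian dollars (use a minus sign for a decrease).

Bank of Canada balance sheet:
  Assets:      Securities −$324B, Loans to banks +$238B
  Liabilities: Bank reserves +$546B, Currency in circulation −$465B, Government deposits −$167B
Commercial banking system:
  Assets:      Reserves at CB +$546B, Securities +$324B
  Liabilities: Checkable deposits +$632B, Borrowings from CB +$238B
So the change in checkable deposits held by the non-bank public at commercial banks is +$632 billion.

+$632 billion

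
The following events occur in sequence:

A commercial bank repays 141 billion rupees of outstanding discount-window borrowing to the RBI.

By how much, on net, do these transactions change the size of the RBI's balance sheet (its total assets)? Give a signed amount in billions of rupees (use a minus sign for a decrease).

-141 billion

RBI balance sheet:
  Assets:      Loans to banks −141B
  Liabilities: Bank reserves −141B
Change in total RBI assets = -141 billion.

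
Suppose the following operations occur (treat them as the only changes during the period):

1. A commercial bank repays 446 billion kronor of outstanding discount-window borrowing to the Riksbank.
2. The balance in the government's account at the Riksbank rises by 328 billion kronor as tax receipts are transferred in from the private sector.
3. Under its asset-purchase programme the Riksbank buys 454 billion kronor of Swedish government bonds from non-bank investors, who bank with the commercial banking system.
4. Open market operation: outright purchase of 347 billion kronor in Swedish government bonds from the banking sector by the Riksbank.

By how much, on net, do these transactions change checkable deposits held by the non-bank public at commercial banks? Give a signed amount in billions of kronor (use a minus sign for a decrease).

+126 billion

Riksbank balance sheet:
  Assets:      Securities +801B, Loans to banks −446B
  Liabilities: Bank reserves +27B, Government deposits +328B
Commercial banking system:
  Assets:      Reserves at CB +27B, Securities −347B
  Liabilities: Checkable deposits +126B, Borrowings from CB −446B
So the change in checkable deposits held by the non-bank public at commercial banks is +126 billion.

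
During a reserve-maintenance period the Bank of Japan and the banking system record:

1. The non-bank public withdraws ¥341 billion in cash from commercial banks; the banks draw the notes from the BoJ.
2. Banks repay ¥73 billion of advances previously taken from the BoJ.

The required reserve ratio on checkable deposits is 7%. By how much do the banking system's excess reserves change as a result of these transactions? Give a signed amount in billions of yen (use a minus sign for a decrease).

Currency withdrawal ¥341 billion: reserves −¥341B, deposits −¥341B.
Discount-window repayment ¥73 billion: reserves −¥73B, deposits 0.
Totals: Δreserves = −¥414B, Δdeposits = −¥341B.
Δrequired reserves = 7% × −¥341B = −¥23.87B.
Δexcess reserves = Δreserves − Δrequired = −¥414B − (−¥23.87B) = -¥390.13 billion.

-¥390.13 billion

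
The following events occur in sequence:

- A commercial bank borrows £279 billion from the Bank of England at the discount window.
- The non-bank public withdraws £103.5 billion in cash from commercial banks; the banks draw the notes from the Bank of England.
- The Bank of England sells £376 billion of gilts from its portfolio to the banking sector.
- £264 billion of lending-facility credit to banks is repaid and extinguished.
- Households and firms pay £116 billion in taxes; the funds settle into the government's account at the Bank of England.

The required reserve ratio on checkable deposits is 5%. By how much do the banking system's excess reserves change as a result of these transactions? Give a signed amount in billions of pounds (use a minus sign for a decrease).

-£569.525 billion

Discount-window loan £279 billion: reserves +£279B, deposits 0.
Currency withdrawal £103.5 billion: reserves −£103.5B, deposits −£103.5B.
OMO sale (to banks) £376 billion: reserves −£376B, deposits 0.
Discount-window repayment £264 billion: reserves −£264B, deposits 0.
Government account inflow £116 billion: reserves −£116B, deposits −£116B.
Totals: Δreserves = −£580.5B, Δdeposits = −£219.5B.
Δrequired reserves = 5% × −£219.5B = −£10.975B.
Δexcess reserves = Δreserves − Δrequired = −£580.5B − (−£10.975B) = -£569.525 billion.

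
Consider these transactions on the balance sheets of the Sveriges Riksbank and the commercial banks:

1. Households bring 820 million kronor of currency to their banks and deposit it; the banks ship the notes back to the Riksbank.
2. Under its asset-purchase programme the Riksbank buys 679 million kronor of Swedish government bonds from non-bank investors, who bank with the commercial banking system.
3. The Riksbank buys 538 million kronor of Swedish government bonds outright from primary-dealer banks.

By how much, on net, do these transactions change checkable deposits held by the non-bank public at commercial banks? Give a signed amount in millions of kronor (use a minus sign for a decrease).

+1499 million

Currency deposit 820 million kronor: non-bank counterparties' bank balances rise → +820M.
Asset purchase (from non-banks) 679 million kronor: non-bank counterparties' bank balances rise → +679M.
OMO purchase (from banks) 538 million kronor: the counterparty is a bank, so public deposits are unchanged → 0.
Net: 820 + 679 + 0 = +1499 million.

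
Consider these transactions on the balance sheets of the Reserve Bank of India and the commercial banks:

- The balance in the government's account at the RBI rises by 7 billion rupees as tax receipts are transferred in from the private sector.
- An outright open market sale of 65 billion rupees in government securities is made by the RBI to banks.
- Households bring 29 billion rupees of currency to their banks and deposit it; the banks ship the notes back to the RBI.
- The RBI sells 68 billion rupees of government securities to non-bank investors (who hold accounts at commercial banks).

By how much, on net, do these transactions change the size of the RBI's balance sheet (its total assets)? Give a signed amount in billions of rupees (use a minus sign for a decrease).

-133 billion

Government account inflow 7 billion rupees: only the composition of liabilities changes → 0.
OMO sale (to banks) 65 billion rupees: an RBI asset is shed → −65B.
Currency deposit 29 billion rupees: only the composition of liabilities changes → 0.
Asset sale (to non-banks) 68 billion rupees: an RBI asset is shed → −68B.
Net: 0 − 65 + 0 − 68 = -133 billion.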